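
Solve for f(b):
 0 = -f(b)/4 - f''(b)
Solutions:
 f(b) = C1*sin(b/2) + C2*cos(b/2)


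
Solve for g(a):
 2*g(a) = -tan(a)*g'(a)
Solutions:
 g(a) = C1/sin(a)^2


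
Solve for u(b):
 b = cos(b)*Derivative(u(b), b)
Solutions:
 u(b) = C1 + Integral(b/cos(b), b)


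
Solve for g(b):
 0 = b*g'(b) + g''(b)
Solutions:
 g(b) = C1 + C2*erf(sqrt(2)*b/2)


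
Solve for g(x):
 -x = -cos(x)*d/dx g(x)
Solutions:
 g(x) = C1 + Integral(x/cos(x), x)


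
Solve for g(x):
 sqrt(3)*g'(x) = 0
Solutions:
 g(x) = C1


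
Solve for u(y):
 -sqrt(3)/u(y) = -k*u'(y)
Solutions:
 u(y) = -sqrt(C1 + 2*sqrt(3)*y/k)
 u(y) = sqrt(C1 + 2*sqrt(3)*y/k)


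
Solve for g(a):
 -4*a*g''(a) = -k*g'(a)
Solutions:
 g(a) = C1 + a^(re(k)/4 + 1)*(C2*sin(log(a)*Abs(im(k))/4) + C3*cos(log(a)*im(k)/4))


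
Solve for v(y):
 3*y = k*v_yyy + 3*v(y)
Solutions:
 v(y) = C1*exp(3^(1/3)*y*(-1/k)^(1/3)) + C2*exp(y*(-1/k)^(1/3)*(-3^(1/3) + 3^(5/6)*I)/2) + C3*exp(-y*(-1/k)^(1/3)*(3^(1/3) + 3^(5/6)*I)/2) + y


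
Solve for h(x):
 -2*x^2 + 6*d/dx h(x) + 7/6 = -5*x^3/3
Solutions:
 h(x) = C1 - 5*x^4/72 + x^3/9 - 7*x/36


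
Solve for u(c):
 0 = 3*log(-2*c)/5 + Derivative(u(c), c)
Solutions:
 u(c) = C1 - 3*c*log(-c)/5 + 3*c*(1 - log(2))/5


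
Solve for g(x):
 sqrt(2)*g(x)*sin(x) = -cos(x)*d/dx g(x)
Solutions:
 g(x) = C1*cos(x)^(sqrt(2))


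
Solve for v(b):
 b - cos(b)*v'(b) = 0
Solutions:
 v(b) = C1 + Integral(b/cos(b), b)


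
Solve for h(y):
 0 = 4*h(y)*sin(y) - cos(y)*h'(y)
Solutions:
 h(y) = C1/cos(y)^4


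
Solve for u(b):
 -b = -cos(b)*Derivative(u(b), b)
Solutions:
 u(b) = C1 + Integral(b/cos(b), b)


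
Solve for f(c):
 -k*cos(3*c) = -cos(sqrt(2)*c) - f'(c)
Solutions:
 f(c) = C1 + k*sin(3*c)/3 - sqrt(2)*sin(sqrt(2)*c)/2


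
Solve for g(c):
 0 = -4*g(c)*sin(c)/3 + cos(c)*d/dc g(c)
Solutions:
 g(c) = C1/cos(c)^(4/3)


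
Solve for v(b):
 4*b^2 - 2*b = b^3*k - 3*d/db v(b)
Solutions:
 v(b) = C1 + b^4*k/12 - 4*b^3/9 + b^2/3


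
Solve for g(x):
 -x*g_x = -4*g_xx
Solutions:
 g(x) = C1 + C2*erfi(sqrt(2)*x/4)


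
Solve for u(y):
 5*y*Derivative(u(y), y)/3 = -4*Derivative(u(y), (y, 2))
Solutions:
 u(y) = C1 + C2*erf(sqrt(30)*y/12)


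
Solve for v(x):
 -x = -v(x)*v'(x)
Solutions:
 v(x) = -sqrt(C1 + x^2)
 v(x) = sqrt(C1 + x^2)


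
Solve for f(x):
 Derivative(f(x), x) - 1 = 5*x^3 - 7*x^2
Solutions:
 f(x) = C1 + 5*x^4/4 - 7*x^3/3 + x


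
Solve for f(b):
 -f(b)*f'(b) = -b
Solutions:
 f(b) = -sqrt(C1 + b^2)
 f(b) = sqrt(C1 + b^2)


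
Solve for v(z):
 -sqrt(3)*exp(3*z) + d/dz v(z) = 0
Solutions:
 v(z) = C1 + sqrt(3)*exp(3*z)/3


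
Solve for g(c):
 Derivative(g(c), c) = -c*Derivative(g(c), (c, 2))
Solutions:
 g(c) = C1 + C2*log(c)


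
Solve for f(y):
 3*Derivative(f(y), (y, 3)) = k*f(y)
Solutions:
 f(y) = C1*exp(3^(2/3)*k^(1/3)*y/3) + C2*exp(k^(1/3)*y*(-3^(2/3) + 3*3^(1/6)*I)/6) + C3*exp(-k^(1/3)*y*(3^(2/3) + 3*3^(1/6)*I)/6)


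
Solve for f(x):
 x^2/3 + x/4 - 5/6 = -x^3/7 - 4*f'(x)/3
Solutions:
 f(x) = C1 - 3*x^4/112 - x^3/12 - 3*x^2/32 + 5*x/8


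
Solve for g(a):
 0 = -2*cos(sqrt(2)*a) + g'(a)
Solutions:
 g(a) = C1 + sqrt(2)*sin(sqrt(2)*a)


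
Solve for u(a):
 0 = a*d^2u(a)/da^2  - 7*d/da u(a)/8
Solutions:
 u(a) = C1 + C2*a^(15/8)


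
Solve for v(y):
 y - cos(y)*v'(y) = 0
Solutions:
 v(y) = C1 + Integral(y/cos(y), y)


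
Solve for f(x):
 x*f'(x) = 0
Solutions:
 f(x) = C1


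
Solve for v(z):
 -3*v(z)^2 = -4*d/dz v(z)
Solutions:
 v(z) = -4/(C1 + 3*z)


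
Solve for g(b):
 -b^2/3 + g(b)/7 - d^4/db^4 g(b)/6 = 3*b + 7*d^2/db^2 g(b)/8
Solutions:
 g(b) = C1*exp(-sqrt(14)*b*sqrt(-147 + sqrt(24297))/28) + C2*exp(sqrt(14)*b*sqrt(-147 + sqrt(24297))/28) + C3*sin(sqrt(14)*b*sqrt(147 + sqrt(24297))/28) + C4*cos(sqrt(14)*b*sqrt(147 + sqrt(24297))/28) + 7*b^2/3 + 21*b + 343/12


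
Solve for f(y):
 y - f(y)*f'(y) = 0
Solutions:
 f(y) = -sqrt(C1 + y^2)
 f(y) = sqrt(C1 + y^2)


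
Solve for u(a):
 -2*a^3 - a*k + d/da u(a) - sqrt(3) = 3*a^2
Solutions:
 u(a) = C1 + a^4/2 + a^3 + a^2*k/2 + sqrt(3)*a


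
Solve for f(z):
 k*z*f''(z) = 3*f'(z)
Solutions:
 f(z) = C1 + z^(((re(k) + 3)*re(k) + im(k)^2)/(re(k)^2 + im(k)^2))*(C2*sin(3*log(z)*Abs(im(k))/(re(k)^2 + im(k)^2)) + C3*cos(3*log(z)*im(k)/(re(k)^2 + im(k)^2)))


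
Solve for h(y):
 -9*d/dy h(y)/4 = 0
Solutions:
 h(y) = C1


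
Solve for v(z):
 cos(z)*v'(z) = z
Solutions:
 v(z) = C1 + Integral(z/cos(z), z)


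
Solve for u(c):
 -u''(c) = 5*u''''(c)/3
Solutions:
 u(c) = C1 + C2*c + C3*sin(sqrt(15)*c/5) + C4*cos(sqrt(15)*c/5)


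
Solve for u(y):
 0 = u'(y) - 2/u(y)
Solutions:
 u(y) = -sqrt(C1 + 4*y)
 u(y) = sqrt(C1 + 4*y)


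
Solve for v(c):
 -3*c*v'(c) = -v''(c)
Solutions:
 v(c) = C1 + C2*erfi(sqrt(6)*c/2)


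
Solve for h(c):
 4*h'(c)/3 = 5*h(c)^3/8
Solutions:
 h(c) = -4*sqrt(-1/(C1 + 15*c))
 h(c) = 4*sqrt(-1/(C1 + 15*c))


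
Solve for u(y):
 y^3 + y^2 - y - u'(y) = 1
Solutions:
 u(y) = C1 + y^4/4 + y^3/3 - y^2/2 - y


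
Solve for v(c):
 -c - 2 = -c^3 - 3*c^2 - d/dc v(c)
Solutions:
 v(c) = C1 - c^4/4 - c^3 + c^2/2 + 2*c


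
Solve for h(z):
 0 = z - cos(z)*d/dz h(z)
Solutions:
 h(z) = C1 + Integral(z/cos(z), z)


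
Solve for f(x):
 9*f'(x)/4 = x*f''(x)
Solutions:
 f(x) = C1 + C2*x^(13/4)


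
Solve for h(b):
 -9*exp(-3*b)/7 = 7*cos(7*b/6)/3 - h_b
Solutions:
 h(b) = C1 + 2*sin(7*b/6) - 3*exp(-3*b)/7


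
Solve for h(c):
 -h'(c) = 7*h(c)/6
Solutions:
 h(c) = C1*exp(-7*c/6)


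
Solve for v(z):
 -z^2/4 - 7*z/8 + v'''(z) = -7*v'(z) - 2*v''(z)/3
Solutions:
 v(z) = C1 + z^3/84 + 139*z^2/2352 - 265*z/12348 + (C2*sin(sqrt(62)*z/3) + C3*cos(sqrt(62)*z/3))*exp(-z/3)


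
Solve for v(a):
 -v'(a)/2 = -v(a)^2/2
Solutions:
 v(a) = -1/(C1 + a)


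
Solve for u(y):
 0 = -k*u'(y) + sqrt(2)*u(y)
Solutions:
 u(y) = C1*exp(sqrt(2)*y/k)


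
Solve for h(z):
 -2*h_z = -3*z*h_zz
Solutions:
 h(z) = C1 + C2*z^(5/3)


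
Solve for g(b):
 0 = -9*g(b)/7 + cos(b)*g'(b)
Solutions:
 g(b) = C1*(sin(b) + 1)^(9/14)/(sin(b) - 1)^(9/14)


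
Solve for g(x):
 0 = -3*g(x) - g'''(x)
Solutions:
 g(x) = C3*exp(-3^(1/3)*x) + (C1*sin(3^(5/6)*x/2) + C2*cos(3^(5/6)*x/2))*exp(3^(1/3)*x/2)


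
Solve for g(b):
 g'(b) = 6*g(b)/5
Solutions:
 g(b) = C1*exp(6*b/5)


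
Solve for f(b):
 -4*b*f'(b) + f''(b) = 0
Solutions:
 f(b) = C1 + C2*erfi(sqrt(2)*b)


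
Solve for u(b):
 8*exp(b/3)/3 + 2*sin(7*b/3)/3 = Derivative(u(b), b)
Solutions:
 u(b) = C1 + 8*exp(b/3) - 2*cos(7*b/3)/7


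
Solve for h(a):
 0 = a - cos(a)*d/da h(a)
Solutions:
 h(a) = C1 + Integral(a/cos(a), a)


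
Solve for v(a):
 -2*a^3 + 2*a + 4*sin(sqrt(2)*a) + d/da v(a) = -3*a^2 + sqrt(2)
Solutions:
 v(a) = C1 + a^4/2 - a^3 - a^2 + sqrt(2)*a + 2*sqrt(2)*cos(sqrt(2)*a)


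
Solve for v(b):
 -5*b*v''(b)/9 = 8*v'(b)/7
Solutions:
 v(b) = C1 + C2/b^(37/35)


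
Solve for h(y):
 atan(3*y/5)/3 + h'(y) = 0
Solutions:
 h(y) = C1 - y*atan(3*y/5)/3 + 5*log(9*y^2 + 25)/18


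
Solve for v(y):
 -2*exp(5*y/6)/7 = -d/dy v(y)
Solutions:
 v(y) = C1 + 12*exp(5*y/6)/35


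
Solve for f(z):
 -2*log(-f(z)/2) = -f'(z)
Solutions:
 -Integral(1/(log(-_y) - log(2)), (_y, f(z)))/2 = C1 - z


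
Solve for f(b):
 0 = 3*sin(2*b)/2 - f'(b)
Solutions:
 f(b) = C1 - 3*cos(2*b)/4


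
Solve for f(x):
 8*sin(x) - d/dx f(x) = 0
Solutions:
 f(x) = C1 - 8*cos(x)


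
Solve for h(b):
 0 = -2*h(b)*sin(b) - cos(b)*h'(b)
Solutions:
 h(b) = C1*cos(b)^2


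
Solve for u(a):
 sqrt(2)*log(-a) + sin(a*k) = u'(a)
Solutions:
 u(a) = C1 + sqrt(2)*a*(log(-a) - 1) + Piecewise((-cos(a*k)/k, Ne(k, 0)), (0, True))


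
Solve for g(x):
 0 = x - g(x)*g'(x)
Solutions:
 g(x) = -sqrt(C1 + x^2)
 g(x) = sqrt(C1 + x^2)


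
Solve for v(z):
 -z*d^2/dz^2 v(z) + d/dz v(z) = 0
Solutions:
 v(z) = C1 + C2*z^2


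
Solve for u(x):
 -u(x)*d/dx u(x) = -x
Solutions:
 u(x) = -sqrt(C1 + x^2)
 u(x) = sqrt(C1 + x^2)


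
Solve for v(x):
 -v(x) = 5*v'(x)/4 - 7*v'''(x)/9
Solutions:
 v(x) = C1*exp(-21^(1/3)*x*(5*21^(1/3)/(sqrt(4431) + 84)^(1/3) + (sqrt(4431) + 84)^(1/3))/28)*sin(3^(1/6)*7^(1/3)*x*(-3^(2/3)*(sqrt(4431) + 84)^(1/3) + 15*7^(1/3)/(sqrt(4431) + 84)^(1/3))/28) + C2*exp(-21^(1/3)*x*(5*21^(1/3)/(sqrt(4431) + 84)^(1/3) + (sqrt(4431) + 84)^(1/3))/28)*cos(3^(1/6)*7^(1/3)*x*(-3^(2/3)*(sqrt(4431) + 84)^(1/3) + 15*7^(1/3)/(sqrt(4431) + 84)^(1/3))/28) + C3*exp(21^(1/3)*x*(5*21^(1/3)/(sqrt(4431) + 84)^(1/3) + (sqrt(4431) + 84)^(1/3))/14)


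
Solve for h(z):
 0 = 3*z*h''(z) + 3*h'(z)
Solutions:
 h(z) = C1 + C2*log(z)


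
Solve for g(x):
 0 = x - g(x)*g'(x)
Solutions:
 g(x) = -sqrt(C1 + x^2)
 g(x) = sqrt(C1 + x^2)


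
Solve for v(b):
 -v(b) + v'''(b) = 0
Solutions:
 v(b) = C3*exp(b) + (C1*sin(sqrt(3)*b/2) + C2*cos(sqrt(3)*b/2))*exp(-b/2)


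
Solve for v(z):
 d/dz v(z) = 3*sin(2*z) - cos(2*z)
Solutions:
 v(z) = C1 - sin(2*z)/2 - 3*cos(2*z)/2


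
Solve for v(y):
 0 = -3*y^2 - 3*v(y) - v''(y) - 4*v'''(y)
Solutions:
 v(y) = C3*exp(-y) - y^2 + (C1*sin(sqrt(39)*y/8) + C2*cos(sqrt(39)*y/8))*exp(3*y/8) + 2/3


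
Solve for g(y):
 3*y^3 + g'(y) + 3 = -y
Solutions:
 g(y) = C1 - 3*y^4/4 - y^2/2 - 3*y


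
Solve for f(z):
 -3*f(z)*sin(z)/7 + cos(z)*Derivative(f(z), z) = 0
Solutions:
 f(z) = C1/cos(z)^(3/7)


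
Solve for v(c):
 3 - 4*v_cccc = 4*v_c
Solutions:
 v(c) = C1 + C4*exp(-c) + 3*c/4 + (C2*sin(sqrt(3)*c/2) + C3*cos(sqrt(3)*c/2))*exp(c/2)


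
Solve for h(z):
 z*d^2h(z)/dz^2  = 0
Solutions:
 h(z) = C1 + C2*z


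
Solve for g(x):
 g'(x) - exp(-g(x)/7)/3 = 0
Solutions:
 g(x) = 7*log(C1 + x/21)


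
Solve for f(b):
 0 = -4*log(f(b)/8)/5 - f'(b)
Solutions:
 -5*Integral(1/(-log(_y) + 3*log(2)), (_y, f(b)))/4 = C1 - b


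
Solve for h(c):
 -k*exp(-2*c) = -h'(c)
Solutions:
 h(c) = C1 - k*exp(-2*c)/2


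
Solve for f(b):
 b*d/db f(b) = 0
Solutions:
 f(b) = C1


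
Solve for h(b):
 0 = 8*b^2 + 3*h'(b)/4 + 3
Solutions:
 h(b) = C1 - 32*b^3/9 - 4*b


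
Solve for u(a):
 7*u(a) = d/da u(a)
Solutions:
 u(a) = C1*exp(7*a)


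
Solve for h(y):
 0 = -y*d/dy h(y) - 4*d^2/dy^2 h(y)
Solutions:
 h(y) = C1 + C2*erf(sqrt(2)*y/4)


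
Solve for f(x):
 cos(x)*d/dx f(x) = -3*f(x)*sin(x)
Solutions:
 f(x) = C1*cos(x)^3


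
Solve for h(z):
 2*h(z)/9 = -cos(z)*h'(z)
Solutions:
 h(z) = C1*(sin(z) - 1)^(1/9)/(sin(z) + 1)^(1/9)


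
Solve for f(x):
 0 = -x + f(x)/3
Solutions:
 f(x) = 3*x


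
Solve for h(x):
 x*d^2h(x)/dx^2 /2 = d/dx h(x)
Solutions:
 h(x) = C1 + C2*x^3


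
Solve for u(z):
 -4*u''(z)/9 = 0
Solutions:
 u(z) = C1 + C2*z


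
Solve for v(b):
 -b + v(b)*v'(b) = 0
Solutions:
 v(b) = -sqrt(C1 + b^2)
 v(b) = sqrt(C1 + b^2)


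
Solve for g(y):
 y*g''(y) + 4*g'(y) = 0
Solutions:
 g(y) = C1 + C2/y^3


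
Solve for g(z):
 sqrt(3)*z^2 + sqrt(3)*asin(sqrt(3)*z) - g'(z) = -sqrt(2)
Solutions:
 g(z) = C1 + sqrt(3)*z^3/3 + sqrt(2)*z + sqrt(3)*(z*asin(sqrt(3)*z) + sqrt(3)*sqrt(1 - 3*z^2)/3)


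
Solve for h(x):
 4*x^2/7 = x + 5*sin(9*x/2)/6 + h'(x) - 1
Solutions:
 h(x) = C1 + 4*x^3/21 - x^2/2 + x + 5*cos(9*x/2)/27


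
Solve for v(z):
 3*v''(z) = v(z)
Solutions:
 v(z) = C1*exp(-sqrt(3)*z/3) + C2*exp(sqrt(3)*z/3)


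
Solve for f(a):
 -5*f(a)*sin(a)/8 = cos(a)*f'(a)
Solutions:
 f(a) = C1*cos(a)^(5/8)


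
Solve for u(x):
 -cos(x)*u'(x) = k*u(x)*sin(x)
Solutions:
 u(x) = C1*exp(k*log(cos(x)))


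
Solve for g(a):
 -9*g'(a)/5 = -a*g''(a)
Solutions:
 g(a) = C1 + C2*a^(14/5)


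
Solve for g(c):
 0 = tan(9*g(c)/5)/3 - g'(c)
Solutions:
 g(c) = -5*asin(C1*exp(3*c/5))/9 + 5*pi/9
 g(c) = 5*asin(C1*exp(3*c/5))/9


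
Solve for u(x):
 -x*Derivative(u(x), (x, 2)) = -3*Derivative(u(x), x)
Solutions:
 u(x) = C1 + C2*x^4


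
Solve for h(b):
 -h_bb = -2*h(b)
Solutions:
 h(b) = C1*exp(-sqrt(2)*b) + C2*exp(sqrt(2)*b)


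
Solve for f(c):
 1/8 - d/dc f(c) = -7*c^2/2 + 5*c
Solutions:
 f(c) = C1 + 7*c^3/6 - 5*c^2/2 + c/8


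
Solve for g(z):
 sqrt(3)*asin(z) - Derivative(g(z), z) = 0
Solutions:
 g(z) = C1 + sqrt(3)*(z*asin(z) + sqrt(1 - z^2))


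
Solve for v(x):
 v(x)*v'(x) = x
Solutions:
 v(x) = -sqrt(C1 + x^2)
 v(x) = sqrt(C1 + x^2)


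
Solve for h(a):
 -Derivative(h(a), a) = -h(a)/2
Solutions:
 h(a) = C1*exp(a/2)


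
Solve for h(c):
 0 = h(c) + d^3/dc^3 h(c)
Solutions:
 h(c) = C3*exp(-c) + (C1*sin(sqrt(3)*c/2) + C2*cos(sqrt(3)*c/2))*exp(c/2)


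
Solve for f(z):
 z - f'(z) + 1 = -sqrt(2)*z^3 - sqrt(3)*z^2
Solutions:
 f(z) = C1 + sqrt(2)*z^4/4 + sqrt(3)*z^3/3 + z^2/2 + z


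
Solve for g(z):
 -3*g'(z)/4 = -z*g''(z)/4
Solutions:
 g(z) = C1 + C2*z^4


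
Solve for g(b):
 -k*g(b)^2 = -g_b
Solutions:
 g(b) = -1/(C1 + b*k)


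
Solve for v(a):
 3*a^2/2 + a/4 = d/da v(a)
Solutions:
 v(a) = C1 + a^3/2 + a^2/8


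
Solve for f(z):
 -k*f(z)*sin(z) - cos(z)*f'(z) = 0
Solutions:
 f(z) = C1*exp(k*log(cos(z)))


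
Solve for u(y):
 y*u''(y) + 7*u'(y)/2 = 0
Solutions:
 u(y) = C1 + C2/y^(5/2)


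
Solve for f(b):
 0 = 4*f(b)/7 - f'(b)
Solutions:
 f(b) = C1*exp(4*b/7)


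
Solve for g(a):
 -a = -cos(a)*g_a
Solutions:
 g(a) = C1 + Integral(a/cos(a), a)


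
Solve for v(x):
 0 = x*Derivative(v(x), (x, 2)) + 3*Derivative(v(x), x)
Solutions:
 v(x) = C1 + C2/x^2


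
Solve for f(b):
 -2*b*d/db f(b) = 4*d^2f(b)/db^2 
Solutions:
 f(b) = C1 + C2*erf(b/2)


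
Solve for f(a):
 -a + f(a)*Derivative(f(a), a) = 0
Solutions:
 f(a) = -sqrt(C1 + a^2)
 f(a) = sqrt(C1 + a^2)


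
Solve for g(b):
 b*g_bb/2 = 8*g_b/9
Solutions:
 g(b) = C1 + C2*b^(25/9)


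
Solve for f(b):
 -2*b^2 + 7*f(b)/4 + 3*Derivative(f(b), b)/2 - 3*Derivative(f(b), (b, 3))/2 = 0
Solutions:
 f(b) = C1*exp(-6^(1/3)*b*(2*6^(1/3)/(sqrt(393) + 21)^(1/3) + (sqrt(393) + 21)^(1/3))/12)*sin(2^(1/3)*3^(1/6)*b*(-3^(2/3)*(sqrt(393) + 21)^(1/3) + 6*2^(1/3)/(sqrt(393) + 21)^(1/3))/12) + C2*exp(-6^(1/3)*b*(2*6^(1/3)/(sqrt(393) + 21)^(1/3) + (sqrt(393) + 21)^(1/3))/12)*cos(2^(1/3)*3^(1/6)*b*(-3^(2/3)*(sqrt(393) + 21)^(1/3) + 6*2^(1/3)/(sqrt(393) + 21)^(1/3))/12) + C3*exp(6^(1/3)*b*(2*6^(1/3)/(sqrt(393) + 21)^(1/3) + (sqrt(393) + 21)^(1/3))/6) + 8*b^2/7 - 96*b/49 + 576/343


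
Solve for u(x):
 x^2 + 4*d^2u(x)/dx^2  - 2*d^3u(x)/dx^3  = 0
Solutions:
 u(x) = C1 + C2*x + C3*exp(2*x) - x^4/48 - x^3/24 - x^2/16


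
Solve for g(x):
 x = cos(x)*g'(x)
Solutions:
 g(x) = C1 + Integral(x/cos(x), x)


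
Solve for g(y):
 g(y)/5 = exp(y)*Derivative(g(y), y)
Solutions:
 g(y) = C1*exp(-exp(-y)/5)


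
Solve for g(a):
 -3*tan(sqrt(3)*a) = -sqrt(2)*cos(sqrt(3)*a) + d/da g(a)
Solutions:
 g(a) = C1 + sqrt(3)*log(cos(sqrt(3)*a)) + sqrt(6)*sin(sqrt(3)*a)/3


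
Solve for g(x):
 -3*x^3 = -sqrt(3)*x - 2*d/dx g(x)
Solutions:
 g(x) = C1 + 3*x^4/8 - sqrt(3)*x^2/4


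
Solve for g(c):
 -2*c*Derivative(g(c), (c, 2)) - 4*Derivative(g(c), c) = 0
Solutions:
 g(c) = C1 + C2/c


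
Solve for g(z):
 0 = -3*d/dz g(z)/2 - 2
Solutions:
 g(z) = C1 - 4*z/3


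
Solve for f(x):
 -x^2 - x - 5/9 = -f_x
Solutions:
 f(x) = C1 + x^3/3 + x^2/2 + 5*x/9


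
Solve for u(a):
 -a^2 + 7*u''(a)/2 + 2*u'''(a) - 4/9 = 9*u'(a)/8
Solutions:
 u(a) = C1 + C2*exp(a*(-7 + sqrt(85))/8) + C3*exp(-a*(7 + sqrt(85))/8) - 8*a^3/27 - 224*a^2/81 - 15136*a/729


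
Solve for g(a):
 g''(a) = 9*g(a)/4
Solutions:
 g(a) = C1*exp(-3*a/2) + C2*exp(3*a/2)


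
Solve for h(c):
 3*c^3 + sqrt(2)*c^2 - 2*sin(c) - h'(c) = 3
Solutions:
 h(c) = C1 + 3*c^4/4 + sqrt(2)*c^3/3 - 3*c + 2*cos(c)


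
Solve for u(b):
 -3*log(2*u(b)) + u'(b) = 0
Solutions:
 -Integral(1/(log(_y) + log(2)), (_y, u(b)))/3 = C1 - b


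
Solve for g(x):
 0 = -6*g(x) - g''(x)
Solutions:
 g(x) = C1*sin(sqrt(6)*x) + C2*cos(sqrt(6)*x)


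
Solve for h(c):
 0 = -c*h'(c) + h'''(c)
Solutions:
 h(c) = C1 + Integral(C2*airyai(c) + C3*airybi(c), c)


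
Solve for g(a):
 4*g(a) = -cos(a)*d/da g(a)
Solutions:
 g(a) = C1*(sin(a)^2 - 2*sin(a) + 1)/(sin(a)^2 + 2*sin(a) + 1)


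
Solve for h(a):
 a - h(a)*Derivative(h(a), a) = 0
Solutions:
 h(a) = -sqrt(C1 + a^2)
 h(a) = sqrt(C1 + a^2)


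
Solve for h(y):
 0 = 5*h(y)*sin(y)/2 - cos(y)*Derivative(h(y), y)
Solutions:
 h(y) = C1/cos(y)^(5/2)


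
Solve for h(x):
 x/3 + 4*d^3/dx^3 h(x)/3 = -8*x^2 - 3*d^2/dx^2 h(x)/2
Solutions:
 h(x) = C1 + C2*x + C3*exp(-9*x/8) - 4*x^4/9 + 125*x^3/81 - 1000*x^2/243


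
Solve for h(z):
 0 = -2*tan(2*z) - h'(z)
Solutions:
 h(z) = C1 + log(cos(2*z))


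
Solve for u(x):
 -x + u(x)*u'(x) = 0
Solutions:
 u(x) = -sqrt(C1 + x^2)
 u(x) = sqrt(C1 + x^2)


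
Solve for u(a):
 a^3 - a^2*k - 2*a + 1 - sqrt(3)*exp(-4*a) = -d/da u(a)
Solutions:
 u(a) = C1 - a^4/4 + a^3*k/3 + a^2 - a - sqrt(3)*exp(-4*a)/4


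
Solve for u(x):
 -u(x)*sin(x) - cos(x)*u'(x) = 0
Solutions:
 u(x) = C1*cos(x)


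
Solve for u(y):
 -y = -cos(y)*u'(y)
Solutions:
 u(y) = C1 + Integral(y/cos(y), y)


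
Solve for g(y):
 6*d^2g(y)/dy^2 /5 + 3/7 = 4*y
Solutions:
 g(y) = C1 + C2*y + 5*y^3/9 - 5*y^2/28


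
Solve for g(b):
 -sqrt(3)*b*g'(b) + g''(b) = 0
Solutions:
 g(b) = C1 + C2*erfi(sqrt(2)*3^(1/4)*b/2)


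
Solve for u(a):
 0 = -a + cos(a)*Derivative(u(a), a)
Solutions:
 u(a) = C1 + Integral(a/cos(a), a)


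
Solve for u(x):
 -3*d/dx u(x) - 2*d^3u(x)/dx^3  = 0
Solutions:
 u(x) = C1 + C2*sin(sqrt(6)*x/2) + C3*cos(sqrt(6)*x/2)


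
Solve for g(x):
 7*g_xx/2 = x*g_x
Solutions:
 g(x) = C1 + C2*erfi(sqrt(7)*x/7)


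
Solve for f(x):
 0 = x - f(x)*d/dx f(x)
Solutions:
 f(x) = -sqrt(C1 + x^2)
 f(x) = sqrt(C1 + x^2)


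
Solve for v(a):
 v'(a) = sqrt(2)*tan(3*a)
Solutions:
 v(a) = C1 - sqrt(2)*log(cos(3*a))/3


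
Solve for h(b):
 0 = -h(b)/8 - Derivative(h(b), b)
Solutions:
 h(b) = C1*exp(-b/8)


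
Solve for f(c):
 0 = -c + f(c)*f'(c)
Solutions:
 f(c) = -sqrt(C1 + c^2)
 f(c) = sqrt(C1 + c^2)


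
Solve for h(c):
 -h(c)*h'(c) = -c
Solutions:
 h(c) = -sqrt(C1 + c^2)
 h(c) = sqrt(C1 + c^2)


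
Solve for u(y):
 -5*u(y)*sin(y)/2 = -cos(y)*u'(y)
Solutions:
 u(y) = C1/cos(y)^(5/2)


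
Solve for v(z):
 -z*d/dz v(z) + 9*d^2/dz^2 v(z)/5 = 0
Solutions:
 v(z) = C1 + C2*erfi(sqrt(10)*z/6)


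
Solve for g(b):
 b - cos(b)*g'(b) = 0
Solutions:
 g(b) = C1 + Integral(b/cos(b), b)


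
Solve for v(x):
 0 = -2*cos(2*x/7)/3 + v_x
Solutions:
 v(x) = C1 + 7*sin(2*x/7)/3


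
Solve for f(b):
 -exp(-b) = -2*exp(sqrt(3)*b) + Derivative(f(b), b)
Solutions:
 f(b) = C1 + 2*sqrt(3)*exp(sqrt(3)*b)/3 + exp(-b)


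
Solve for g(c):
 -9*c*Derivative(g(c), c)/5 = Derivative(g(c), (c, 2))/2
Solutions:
 g(c) = C1 + C2*erf(3*sqrt(5)*c/5)


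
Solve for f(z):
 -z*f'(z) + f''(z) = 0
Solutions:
 f(z) = C1 + C2*erfi(sqrt(2)*z/2)


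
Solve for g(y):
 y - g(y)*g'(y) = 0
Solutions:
 g(y) = -sqrt(C1 + y^2)
 g(y) = sqrt(C1 + y^2)


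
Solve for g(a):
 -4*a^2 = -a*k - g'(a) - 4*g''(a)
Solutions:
 g(a) = C1 + C2*exp(-a/4) + 4*a^3/3 - a^2*k/2 - 16*a^2 + 4*a*k + 128*a


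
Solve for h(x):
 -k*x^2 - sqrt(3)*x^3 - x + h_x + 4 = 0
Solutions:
 h(x) = C1 + k*x^3/3 + sqrt(3)*x^4/4 + x^2/2 - 4*x


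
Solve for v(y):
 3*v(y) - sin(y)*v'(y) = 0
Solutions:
 v(y) = C1*(cos(y) - 1)^(3/2)/(cos(y) + 1)^(3/2)


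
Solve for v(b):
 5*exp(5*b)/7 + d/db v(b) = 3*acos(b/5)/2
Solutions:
 v(b) = C1 + 3*b*acos(b/5)/2 - 3*sqrt(25 - b^2)/2 - exp(5*b)/7


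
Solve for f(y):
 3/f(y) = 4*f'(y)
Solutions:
 f(y) = -sqrt(C1 + 6*y)/2
 f(y) = sqrt(C1 + 6*y)/2


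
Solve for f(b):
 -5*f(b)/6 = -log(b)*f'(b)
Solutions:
 f(b) = C1*exp(5*li(b)/6)


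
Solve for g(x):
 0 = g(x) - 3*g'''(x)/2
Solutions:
 g(x) = C3*exp(2^(1/3)*3^(2/3)*x/3) + (C1*sin(2^(1/3)*3^(1/6)*x/2) + C2*cos(2^(1/3)*3^(1/6)*x/2))*exp(-2^(1/3)*3^(2/3)*x/6)


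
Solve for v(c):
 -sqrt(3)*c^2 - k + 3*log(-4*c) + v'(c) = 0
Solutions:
 v(c) = C1 + sqrt(3)*c^3/3 + c*(k - 6*log(2) + 3) - 3*c*log(-c)


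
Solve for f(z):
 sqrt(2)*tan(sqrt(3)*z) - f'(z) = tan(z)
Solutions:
 f(z) = C1 + log(cos(z)) - sqrt(6)*log(cos(sqrt(3)*z))/3


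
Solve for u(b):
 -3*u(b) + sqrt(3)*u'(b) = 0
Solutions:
 u(b) = C1*exp(sqrt(3)*b)


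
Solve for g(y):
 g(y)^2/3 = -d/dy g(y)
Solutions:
 g(y) = 3/(C1 + y)


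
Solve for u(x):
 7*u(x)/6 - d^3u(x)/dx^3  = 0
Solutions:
 u(x) = C3*exp(6^(2/3)*7^(1/3)*x/6) + (C1*sin(2^(2/3)*3^(1/6)*7^(1/3)*x/4) + C2*cos(2^(2/3)*3^(1/6)*7^(1/3)*x/4))*exp(-6^(2/3)*7^(1/3)*x/12)


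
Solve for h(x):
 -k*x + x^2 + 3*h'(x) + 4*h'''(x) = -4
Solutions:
 h(x) = C1 + C2*sin(sqrt(3)*x/2) + C3*cos(sqrt(3)*x/2) + k*x^2/6 - x^3/9 - 4*x/9


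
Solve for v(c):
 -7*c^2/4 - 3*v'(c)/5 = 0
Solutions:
 v(c) = C1 - 35*c^3/36


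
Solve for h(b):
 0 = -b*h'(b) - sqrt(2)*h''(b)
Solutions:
 h(b) = C1 + C2*erf(2^(1/4)*b/2)


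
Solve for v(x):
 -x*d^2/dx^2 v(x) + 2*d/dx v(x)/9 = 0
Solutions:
 v(x) = C1 + C2*x^(11/9)


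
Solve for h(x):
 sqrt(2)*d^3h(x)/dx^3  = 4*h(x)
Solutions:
 h(x) = C3*exp(sqrt(2)*x) + (C1*sin(sqrt(6)*x/2) + C2*cos(sqrt(6)*x/2))*exp(-sqrt(2)*x/2)


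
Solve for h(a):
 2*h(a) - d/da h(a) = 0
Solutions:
 h(a) = C1*exp(2*a)


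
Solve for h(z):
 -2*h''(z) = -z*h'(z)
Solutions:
 h(z) = C1 + C2*erfi(z/2)


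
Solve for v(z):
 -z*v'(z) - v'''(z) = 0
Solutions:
 v(z) = C1 + Integral(C2*airyai(-z) + C3*airybi(-z), z)


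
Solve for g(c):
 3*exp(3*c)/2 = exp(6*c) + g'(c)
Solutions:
 g(c) = C1 - exp(6*c)/6 + exp(3*c)/2


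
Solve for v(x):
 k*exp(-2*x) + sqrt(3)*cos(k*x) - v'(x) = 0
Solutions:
 v(x) = C1 - k*exp(-2*x)/2 + sqrt(3)*sin(k*x)/k


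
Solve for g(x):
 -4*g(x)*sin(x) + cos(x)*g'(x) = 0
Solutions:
 g(x) = C1/cos(x)^4


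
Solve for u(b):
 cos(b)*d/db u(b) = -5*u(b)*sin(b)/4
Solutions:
 u(b) = C1*cos(b)^(5/4)


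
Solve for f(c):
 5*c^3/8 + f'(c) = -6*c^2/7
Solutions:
 f(c) = C1 - 5*c^4/32 - 2*c^3/7


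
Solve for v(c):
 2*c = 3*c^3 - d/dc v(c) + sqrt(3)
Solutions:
 v(c) = C1 + 3*c^4/4 - c^2 + sqrt(3)*c


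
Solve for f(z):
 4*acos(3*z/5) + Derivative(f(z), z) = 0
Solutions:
 f(z) = C1 - 4*z*acos(3*z/5) + 4*sqrt(25 - 9*z^2)/3


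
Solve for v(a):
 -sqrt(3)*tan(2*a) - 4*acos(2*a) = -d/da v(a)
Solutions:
 v(a) = C1 + 4*a*acos(2*a) - 2*sqrt(1 - 4*a^2) - sqrt(3)*log(cos(2*a))/2


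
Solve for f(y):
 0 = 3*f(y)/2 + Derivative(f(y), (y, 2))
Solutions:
 f(y) = C1*sin(sqrt(6)*y/2) + C2*cos(sqrt(6)*y/2)


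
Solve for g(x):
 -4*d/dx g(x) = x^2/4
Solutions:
 g(x) = C1 - x^3/48


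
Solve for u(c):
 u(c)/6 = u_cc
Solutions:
 u(c) = C1*exp(-sqrt(6)*c/6) + C2*exp(sqrt(6)*c/6)


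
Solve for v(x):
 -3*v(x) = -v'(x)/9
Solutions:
 v(x) = C1*exp(27*x)


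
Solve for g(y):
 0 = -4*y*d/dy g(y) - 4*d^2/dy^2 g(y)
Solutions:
 g(y) = C1 + C2*erf(sqrt(2)*y/2)


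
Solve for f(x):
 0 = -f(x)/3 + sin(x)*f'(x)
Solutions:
 f(x) = C1*(cos(x) - 1)^(1/6)/(cos(x) + 1)^(1/6)


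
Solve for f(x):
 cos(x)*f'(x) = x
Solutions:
 f(x) = C1 + Integral(x/cos(x), x)


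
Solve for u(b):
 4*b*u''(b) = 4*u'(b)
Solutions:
 u(b) = C1 + C2*b^2


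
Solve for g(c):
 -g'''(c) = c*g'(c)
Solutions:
 g(c) = C1 + Integral(C2*airyai(-c) + C3*airybi(-c), c)


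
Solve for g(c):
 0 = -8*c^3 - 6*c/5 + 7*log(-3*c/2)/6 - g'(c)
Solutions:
 g(c) = C1 - 2*c^4 - 3*c^2/5 + 7*c*log(-c)/6 + 7*c*(-1 - log(2) + log(3))/6


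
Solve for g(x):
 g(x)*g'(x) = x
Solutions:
 g(x) = -sqrt(C1 + x^2)
 g(x) = sqrt(C1 + x^2)


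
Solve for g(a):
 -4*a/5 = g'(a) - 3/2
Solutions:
 g(a) = C1 - 2*a^2/5 + 3*a/2


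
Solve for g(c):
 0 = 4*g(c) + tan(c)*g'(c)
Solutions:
 g(c) = C1/sin(c)^4


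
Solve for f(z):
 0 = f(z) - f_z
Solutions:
 f(z) = C1*exp(z)


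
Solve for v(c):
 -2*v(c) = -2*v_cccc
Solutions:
 v(c) = C1*exp(-c) + C2*exp(c) + C3*sin(c) + C4*cos(c)


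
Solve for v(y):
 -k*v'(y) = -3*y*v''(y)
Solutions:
 v(y) = C1 + y^(re(k)/3 + 1)*(C2*sin(log(y)*Abs(im(k))/3) + C3*cos(log(y)*im(k)/3))


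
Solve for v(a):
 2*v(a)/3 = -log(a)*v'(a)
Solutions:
 v(a) = C1*exp(-2*li(a)/3)


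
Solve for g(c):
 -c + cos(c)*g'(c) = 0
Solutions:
 g(c) = C1 + Integral(c/cos(c), c)


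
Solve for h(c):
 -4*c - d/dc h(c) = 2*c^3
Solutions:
 h(c) = C1 - c^4/2 - 2*c^2


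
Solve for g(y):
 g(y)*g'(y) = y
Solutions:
 g(y) = -sqrt(C1 + y^2)
 g(y) = sqrt(C1 + y^2)


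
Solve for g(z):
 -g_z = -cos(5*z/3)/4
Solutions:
 g(z) = C1 + 3*sin(5*z/3)/20


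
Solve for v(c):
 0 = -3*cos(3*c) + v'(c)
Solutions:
 v(c) = C1 + sin(3*c)


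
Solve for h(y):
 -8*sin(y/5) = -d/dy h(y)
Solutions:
 h(y) = C1 - 40*cos(y/5)


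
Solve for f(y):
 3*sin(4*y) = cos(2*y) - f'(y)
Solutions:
 f(y) = C1 + sin(2*y)/2 + 3*cos(4*y)/4


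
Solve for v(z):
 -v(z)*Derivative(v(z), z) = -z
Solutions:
 v(z) = -sqrt(C1 + z^2)
 v(z) = sqrt(C1 + z^2)


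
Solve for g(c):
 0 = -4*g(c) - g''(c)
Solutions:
 g(c) = C1*sin(2*c) + C2*cos(2*c)


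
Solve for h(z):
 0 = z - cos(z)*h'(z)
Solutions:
 h(z) = C1 + Integral(z/cos(z), z)


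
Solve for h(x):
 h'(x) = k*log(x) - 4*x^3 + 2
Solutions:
 h(x) = C1 + k*x*log(x) - k*x - x^4 + 2*x


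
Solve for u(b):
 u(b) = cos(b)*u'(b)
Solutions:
 u(b) = C1*sqrt(sin(b) + 1)/sqrt(sin(b) - 1)


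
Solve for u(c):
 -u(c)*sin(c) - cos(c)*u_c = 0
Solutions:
 u(c) = C1*cos(c)


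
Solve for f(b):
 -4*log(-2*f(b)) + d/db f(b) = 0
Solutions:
 -Integral(1/(log(-_y) + log(2)), (_y, f(b)))/4 = C1 - b


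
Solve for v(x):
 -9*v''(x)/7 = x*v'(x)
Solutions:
 v(x) = C1 + C2*erf(sqrt(14)*x/6)


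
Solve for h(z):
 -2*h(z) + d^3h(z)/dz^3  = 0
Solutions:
 h(z) = C3*exp(2^(1/3)*z) + (C1*sin(2^(1/3)*sqrt(3)*z/2) + C2*cos(2^(1/3)*sqrt(3)*z/2))*exp(-2^(1/3)*z/2)


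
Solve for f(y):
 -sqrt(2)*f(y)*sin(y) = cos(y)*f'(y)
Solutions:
 f(y) = C1*cos(y)^(sqrt(2))


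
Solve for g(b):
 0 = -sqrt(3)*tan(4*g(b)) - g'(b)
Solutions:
 g(b) = -asin(C1*exp(-4*sqrt(3)*b))/4 + pi/4
 g(b) = asin(C1*exp(-4*sqrt(3)*b))/4


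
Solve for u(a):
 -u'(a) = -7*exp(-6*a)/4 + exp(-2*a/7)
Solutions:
 u(a) = C1 - 7*exp(-6*a)/24 + 7*exp(-2*a/7)/2


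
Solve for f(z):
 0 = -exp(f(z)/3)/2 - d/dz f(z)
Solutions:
 f(z) = 3*log(1/(C1 + z)) + 3*log(6)


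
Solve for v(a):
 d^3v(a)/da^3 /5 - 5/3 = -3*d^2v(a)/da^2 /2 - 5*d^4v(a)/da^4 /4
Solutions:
 v(a) = C1 + C2*a + 5*a^2/9 + (C3*sin(sqrt(746)*a/25) + C4*cos(sqrt(746)*a/25))*exp(-2*a/25)


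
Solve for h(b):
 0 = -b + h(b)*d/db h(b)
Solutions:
 h(b) = -sqrt(C1 + b^2)
 h(b) = sqrt(C1 + b^2)


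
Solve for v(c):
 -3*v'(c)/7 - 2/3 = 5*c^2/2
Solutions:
 v(c) = C1 - 35*c^3/18 - 14*c/9


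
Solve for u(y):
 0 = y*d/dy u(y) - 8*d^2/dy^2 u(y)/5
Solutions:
 u(y) = C1 + C2*erfi(sqrt(5)*y/4)


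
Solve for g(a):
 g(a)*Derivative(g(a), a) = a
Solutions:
 g(a) = -sqrt(C1 + a^2)
 g(a) = sqrt(C1 + a^2)


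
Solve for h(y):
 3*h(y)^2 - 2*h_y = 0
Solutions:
 h(y) = -2/(C1 + 3*y)


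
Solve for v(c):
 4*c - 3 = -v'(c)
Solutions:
 v(c) = C1 - 2*c^2 + 3*c


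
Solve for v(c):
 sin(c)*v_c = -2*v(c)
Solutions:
 v(c) = C1*(cos(c) + 1)/(cos(c) - 1)


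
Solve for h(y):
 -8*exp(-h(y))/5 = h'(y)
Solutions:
 h(y) = log(C1 - 8*y/5)


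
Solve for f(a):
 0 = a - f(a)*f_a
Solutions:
 f(a) = -sqrt(C1 + a^2)
 f(a) = sqrt(C1 + a^2)


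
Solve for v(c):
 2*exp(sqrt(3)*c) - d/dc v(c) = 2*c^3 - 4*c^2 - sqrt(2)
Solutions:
 v(c) = C1 - c^4/2 + 4*c^3/3 + sqrt(2)*c + 2*sqrt(3)*exp(sqrt(3)*c)/3


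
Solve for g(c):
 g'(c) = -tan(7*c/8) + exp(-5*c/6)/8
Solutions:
 g(c) = C1 - 4*log(tan(7*c/8)^2 + 1)/7 - 3*exp(-5*c/6)/20


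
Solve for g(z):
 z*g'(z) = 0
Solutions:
 g(z) = C1


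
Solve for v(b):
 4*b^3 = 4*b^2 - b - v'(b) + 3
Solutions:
 v(b) = C1 - b^4 + 4*b^3/3 - b^2/2 + 3*b


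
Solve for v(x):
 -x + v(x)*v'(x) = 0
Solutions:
 v(x) = -sqrt(C1 + x^2)
 v(x) = sqrt(C1 + x^2)


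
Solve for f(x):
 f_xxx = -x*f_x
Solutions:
 f(x) = C1 + Integral(C2*airyai(-x) + C3*airybi(-x), x)


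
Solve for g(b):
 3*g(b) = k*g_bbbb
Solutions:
 g(b) = C1*exp(-3^(1/4)*b*(1/k)^(1/4)) + C2*exp(3^(1/4)*b*(1/k)^(1/4)) + C3*exp(-3^(1/4)*I*b*(1/k)^(1/4)) + C4*exp(3^(1/4)*I*b*(1/k)^(1/4))


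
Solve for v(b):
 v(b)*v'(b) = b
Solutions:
 v(b) = -sqrt(C1 + b^2)
 v(b) = sqrt(C1 + b^2)


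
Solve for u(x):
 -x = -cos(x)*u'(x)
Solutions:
 u(x) = C1 + Integral(x/cos(x), x)


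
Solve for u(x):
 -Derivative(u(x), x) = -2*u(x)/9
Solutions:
 u(x) = C1*exp(2*x/9)


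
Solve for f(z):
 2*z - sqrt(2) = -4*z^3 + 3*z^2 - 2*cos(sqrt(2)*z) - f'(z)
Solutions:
 f(z) = C1 - z^4 + z^3 - z^2 + sqrt(2)*z - sqrt(2)*sin(sqrt(2)*z)


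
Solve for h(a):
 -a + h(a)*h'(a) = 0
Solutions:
 h(a) = -sqrt(C1 + a^2)
 h(a) = sqrt(C1 + a^2)


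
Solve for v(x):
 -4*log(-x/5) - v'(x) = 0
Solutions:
 v(x) = C1 - 4*x*log(-x) + 4*x*(1 + log(5))


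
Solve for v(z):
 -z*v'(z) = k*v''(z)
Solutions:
 v(z) = C1 + C2*sqrt(k)*erf(sqrt(2)*z*sqrt(1/k)/2)


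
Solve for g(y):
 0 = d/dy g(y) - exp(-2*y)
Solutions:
 g(y) = C1 - exp(-2*y)/2


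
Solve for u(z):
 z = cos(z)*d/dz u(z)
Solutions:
 u(z) = C1 + Integral(z/cos(z), z)


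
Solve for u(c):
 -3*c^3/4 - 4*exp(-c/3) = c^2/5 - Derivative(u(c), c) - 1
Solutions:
 u(c) = C1 + 3*c^4/16 + c^3/15 - c - 12*exp(-c/3)


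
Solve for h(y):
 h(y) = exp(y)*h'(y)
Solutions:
 h(y) = C1*exp(-exp(-y))


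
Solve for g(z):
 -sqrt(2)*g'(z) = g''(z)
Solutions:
 g(z) = C1 + C2*exp(-sqrt(2)*z)


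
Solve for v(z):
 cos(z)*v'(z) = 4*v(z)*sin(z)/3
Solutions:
 v(z) = C1/cos(z)^(4/3)


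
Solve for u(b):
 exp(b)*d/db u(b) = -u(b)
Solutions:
 u(b) = C1*exp(exp(-b))


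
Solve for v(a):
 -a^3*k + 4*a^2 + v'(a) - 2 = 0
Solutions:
 v(a) = C1 + a^4*k/4 - 4*a^3/3 + 2*a


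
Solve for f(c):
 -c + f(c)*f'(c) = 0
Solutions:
 f(c) = -sqrt(C1 + c^2)
 f(c) = sqrt(C1 + c^2)


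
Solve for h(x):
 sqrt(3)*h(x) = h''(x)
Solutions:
 h(x) = C1*exp(-3^(1/4)*x) + C2*exp(3^(1/4)*x)


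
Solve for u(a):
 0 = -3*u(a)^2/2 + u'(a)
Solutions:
 u(a) = -2/(C1 + 3*a)


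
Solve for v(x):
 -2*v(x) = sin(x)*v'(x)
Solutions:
 v(x) = C1*(cos(x) + 1)/(cos(x) - 1)


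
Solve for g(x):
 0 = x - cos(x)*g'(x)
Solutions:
 g(x) = C1 + Integral(x/cos(x), x)


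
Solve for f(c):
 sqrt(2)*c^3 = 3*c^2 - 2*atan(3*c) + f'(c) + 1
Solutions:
 f(c) = C1 + sqrt(2)*c^4/4 - c^3 + 2*c*atan(3*c) - c - log(9*c^2 + 1)/3


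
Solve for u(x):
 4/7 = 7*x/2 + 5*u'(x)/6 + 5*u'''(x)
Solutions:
 u(x) = C1 + C2*sin(sqrt(6)*x/6) + C3*cos(sqrt(6)*x/6) - 21*x^2/10 + 24*x/35


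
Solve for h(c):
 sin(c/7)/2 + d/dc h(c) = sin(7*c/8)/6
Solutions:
 h(c) = C1 + 7*cos(c/7)/2 - 4*cos(7*c/8)/21


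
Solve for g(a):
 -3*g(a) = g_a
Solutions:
 g(a) = C1*exp(-3*a)


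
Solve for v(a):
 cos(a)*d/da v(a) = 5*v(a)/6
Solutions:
 v(a) = C1*(sin(a) + 1)^(5/12)/(sin(a) - 1)^(5/12)


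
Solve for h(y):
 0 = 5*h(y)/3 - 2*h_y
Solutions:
 h(y) = C1*exp(5*y/6)


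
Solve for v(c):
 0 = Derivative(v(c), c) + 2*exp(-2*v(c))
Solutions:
 v(c) = log(-sqrt(C1 - 4*c))
 v(c) = log(C1 - 4*c)/2


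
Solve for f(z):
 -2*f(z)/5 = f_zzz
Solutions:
 f(z) = C3*exp(-2^(1/3)*5^(2/3)*z/5) + (C1*sin(2^(1/3)*sqrt(3)*5^(2/3)*z/10) + C2*cos(2^(1/3)*sqrt(3)*5^(2/3)*z/10))*exp(2^(1/3)*5^(2/3)*z/10)


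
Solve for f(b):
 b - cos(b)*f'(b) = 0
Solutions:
 f(b) = C1 + Integral(b/cos(b), b)


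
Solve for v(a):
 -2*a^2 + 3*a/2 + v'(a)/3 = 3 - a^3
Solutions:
 v(a) = C1 - 3*a^4/4 + 2*a^3 - 9*a^2/4 + 9*a


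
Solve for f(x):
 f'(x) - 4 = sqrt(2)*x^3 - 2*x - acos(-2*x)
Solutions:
 f(x) = C1 + sqrt(2)*x^4/4 - x^2 - x*acos(-2*x) + 4*x - sqrt(1 - 4*x^2)/2


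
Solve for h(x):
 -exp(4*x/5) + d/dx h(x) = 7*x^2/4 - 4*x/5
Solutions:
 h(x) = C1 + 7*x^3/12 - 2*x^2/5 + 5*exp(4*x/5)/4


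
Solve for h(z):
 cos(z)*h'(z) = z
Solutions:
 h(z) = C1 + Integral(z/cos(z), z)


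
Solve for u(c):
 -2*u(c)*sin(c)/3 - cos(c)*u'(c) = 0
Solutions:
 u(c) = C1*cos(c)^(2/3)


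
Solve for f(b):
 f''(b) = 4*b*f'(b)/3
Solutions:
 f(b) = C1 + C2*erfi(sqrt(6)*b/3)


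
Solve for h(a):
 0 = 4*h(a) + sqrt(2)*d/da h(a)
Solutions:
 h(a) = C1*exp(-2*sqrt(2)*a)


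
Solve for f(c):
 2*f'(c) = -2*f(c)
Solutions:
 f(c) = C1*exp(-c)


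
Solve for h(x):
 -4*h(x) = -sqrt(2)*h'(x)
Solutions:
 h(x) = C1*exp(2*sqrt(2)*x)


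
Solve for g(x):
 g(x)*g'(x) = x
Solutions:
 g(x) = -sqrt(C1 + x^2)
 g(x) = sqrt(C1 + x^2)


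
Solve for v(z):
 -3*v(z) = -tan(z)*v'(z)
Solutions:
 v(z) = C1*sin(z)^3


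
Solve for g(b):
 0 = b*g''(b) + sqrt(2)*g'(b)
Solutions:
 g(b) = C1 + C2*b^(1 - sqrt(2))


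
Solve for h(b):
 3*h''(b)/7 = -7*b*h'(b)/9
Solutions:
 h(b) = C1 + C2*erf(7*sqrt(6)*b/18)


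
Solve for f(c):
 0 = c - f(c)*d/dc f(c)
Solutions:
 f(c) = -sqrt(C1 + c^2)
 f(c) = sqrt(C1 + c^2)


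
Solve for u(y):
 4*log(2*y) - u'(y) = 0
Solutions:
 u(y) = C1 + 4*y*log(y) - 4*y + y*log(16)


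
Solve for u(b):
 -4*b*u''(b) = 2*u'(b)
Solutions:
 u(b) = C1 + C2*sqrt(b)


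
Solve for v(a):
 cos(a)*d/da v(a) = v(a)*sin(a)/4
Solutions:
 v(a) = C1/cos(a)^(1/4)


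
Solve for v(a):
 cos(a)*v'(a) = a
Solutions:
 v(a) = C1 + Integral(a/cos(a), a)


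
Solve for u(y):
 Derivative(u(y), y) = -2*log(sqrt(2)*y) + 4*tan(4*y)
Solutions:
 u(y) = C1 - 2*y*log(y) - y*log(2) + 2*y - log(cos(4*y))


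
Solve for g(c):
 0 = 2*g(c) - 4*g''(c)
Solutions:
 g(c) = C1*exp(-sqrt(2)*c/2) + C2*exp(sqrt(2)*c/2)


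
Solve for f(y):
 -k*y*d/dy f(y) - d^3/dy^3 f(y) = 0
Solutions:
 f(y) = C1 + Integral(C2*airyai(y*(-k)^(1/3)) + C3*airybi(y*(-k)^(1/3)), y)


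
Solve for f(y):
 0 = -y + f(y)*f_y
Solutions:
 f(y) = -sqrt(C1 + y^2)
 f(y) = sqrt(C1 + y^2)


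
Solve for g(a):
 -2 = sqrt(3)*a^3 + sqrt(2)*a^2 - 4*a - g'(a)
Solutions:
 g(a) = C1 + sqrt(3)*a^4/4 + sqrt(2)*a^3/3 - 2*a^2 + 2*a


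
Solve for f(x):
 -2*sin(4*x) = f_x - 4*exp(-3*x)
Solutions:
 f(x) = C1 + cos(4*x)/2 - 4*exp(-3*x)/3


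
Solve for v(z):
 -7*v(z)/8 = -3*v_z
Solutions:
 v(z) = C1*exp(7*z/24)


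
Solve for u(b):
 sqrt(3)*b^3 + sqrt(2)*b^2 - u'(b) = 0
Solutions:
 u(b) = C1 + sqrt(3)*b^4/4 + sqrt(2)*b^3/3


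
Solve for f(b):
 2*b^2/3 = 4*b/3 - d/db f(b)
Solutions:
 f(b) = C1 - 2*b^3/9 + 2*b^2/3


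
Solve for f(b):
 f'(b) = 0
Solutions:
 f(b) = C1


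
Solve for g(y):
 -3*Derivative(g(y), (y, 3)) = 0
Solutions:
 g(y) = C1 + C2*y + C3*y^2


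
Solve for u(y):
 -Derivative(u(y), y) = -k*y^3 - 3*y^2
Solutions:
 u(y) = C1 + k*y^4/4 + y^3


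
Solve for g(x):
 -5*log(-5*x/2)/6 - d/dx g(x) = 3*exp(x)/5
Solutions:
 g(x) = C1 - 5*x*log(-x)/6 + 5*x*(-log(5) + log(2) + 1)/6 - 3*exp(x)/5


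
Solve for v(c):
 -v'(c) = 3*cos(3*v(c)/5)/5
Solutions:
 3*c/5 - 5*log(sin(3*v(c)/5) - 1)/6 + 5*log(sin(3*v(c)/5) + 1)/6 = C1


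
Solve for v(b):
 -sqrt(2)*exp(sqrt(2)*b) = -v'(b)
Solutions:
 v(b) = C1 + exp(sqrt(2)*b)


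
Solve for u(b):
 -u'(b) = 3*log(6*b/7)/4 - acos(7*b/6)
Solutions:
 u(b) = C1 - 3*b*log(b)/4 + b*acos(7*b/6) - 3*b*log(6)/4 + 3*b/4 + 3*b*log(7)/4 - sqrt(36 - 49*b^2)/7


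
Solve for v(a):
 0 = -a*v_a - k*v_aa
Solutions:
 v(a) = C1 + C2*sqrt(k)*erf(sqrt(2)*a*sqrt(1/k)/2)


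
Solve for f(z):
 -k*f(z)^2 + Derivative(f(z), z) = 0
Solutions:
 f(z) = -1/(C1 + k*z)


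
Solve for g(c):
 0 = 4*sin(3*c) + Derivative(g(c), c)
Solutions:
 g(c) = C1 + 4*cos(3*c)/3


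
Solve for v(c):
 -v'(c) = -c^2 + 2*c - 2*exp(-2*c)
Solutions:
 v(c) = C1 + c^3/3 - c^2 - exp(-2*c)


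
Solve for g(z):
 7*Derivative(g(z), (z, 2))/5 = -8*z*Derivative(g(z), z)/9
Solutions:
 g(z) = C1 + C2*erf(2*sqrt(35)*z/21)


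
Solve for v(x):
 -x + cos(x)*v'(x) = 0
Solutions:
 v(x) = C1 + Integral(x/cos(x), x)


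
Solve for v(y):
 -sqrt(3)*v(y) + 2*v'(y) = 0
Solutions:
 v(y) = C1*exp(sqrt(3)*y/2)


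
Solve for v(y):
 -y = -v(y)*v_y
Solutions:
 v(y) = -sqrt(C1 + y^2)
 v(y) = sqrt(C1 + y^2)


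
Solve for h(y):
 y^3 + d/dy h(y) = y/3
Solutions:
 h(y) = C1 - y^4/4 + y^2/6


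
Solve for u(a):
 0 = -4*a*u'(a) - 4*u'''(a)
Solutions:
 u(a) = C1 + Integral(C2*airyai(-a) + C3*airybi(-a), a)


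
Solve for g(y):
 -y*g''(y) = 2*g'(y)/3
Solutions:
 g(y) = C1 + C2*y^(1/3)


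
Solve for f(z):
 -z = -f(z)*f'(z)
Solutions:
 f(z) = -sqrt(C1 + z^2)
 f(z) = sqrt(C1 + z^2)


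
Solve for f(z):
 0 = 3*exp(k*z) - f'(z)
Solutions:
 f(z) = C1 + 3*exp(k*z)/k


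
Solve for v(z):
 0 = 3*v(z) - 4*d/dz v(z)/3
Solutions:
 v(z) = C1*exp(9*z/4)


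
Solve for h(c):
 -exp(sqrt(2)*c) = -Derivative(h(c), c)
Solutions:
 h(c) = C1 + sqrt(2)*exp(sqrt(2)*c)/2


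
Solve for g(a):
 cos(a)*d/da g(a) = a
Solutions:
 g(a) = C1 + Integral(a/cos(a), a)


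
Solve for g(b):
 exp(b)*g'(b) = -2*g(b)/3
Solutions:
 g(b) = C1*exp(2*exp(-b)/3)


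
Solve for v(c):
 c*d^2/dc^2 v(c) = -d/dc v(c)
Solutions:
 v(c) = C1 + C2*log(c)


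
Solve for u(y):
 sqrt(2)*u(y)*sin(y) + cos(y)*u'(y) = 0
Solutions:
 u(y) = C1*cos(y)^(sqrt(2))


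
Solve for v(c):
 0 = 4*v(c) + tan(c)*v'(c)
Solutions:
 v(c) = C1/sin(c)^4


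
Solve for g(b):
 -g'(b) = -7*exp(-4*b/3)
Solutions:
 g(b) = C1 - 21*exp(-4*b/3)/4


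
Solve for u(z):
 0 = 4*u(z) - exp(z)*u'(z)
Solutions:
 u(z) = C1*exp(-4*exp(-z))


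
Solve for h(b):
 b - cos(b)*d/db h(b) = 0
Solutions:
 h(b) = C1 + Integral(b/cos(b), b)


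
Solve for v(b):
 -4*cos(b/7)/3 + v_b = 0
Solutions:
 v(b) = C1 + 28*sin(b/7)/3


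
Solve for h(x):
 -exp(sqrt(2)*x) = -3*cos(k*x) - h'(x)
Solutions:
 h(x) = C1 + sqrt(2)*exp(sqrt(2)*x)/2 - 3*sin(k*x)/k


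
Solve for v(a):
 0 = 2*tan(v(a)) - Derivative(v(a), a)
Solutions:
 v(a) = pi - asin(C1*exp(2*a))
 v(a) = asin(C1*exp(2*a))


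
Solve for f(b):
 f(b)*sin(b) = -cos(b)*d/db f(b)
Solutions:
 f(b) = C1*cos(b)


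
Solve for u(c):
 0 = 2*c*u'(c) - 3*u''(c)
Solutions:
 u(c) = C1 + C2*erfi(sqrt(3)*c/3)


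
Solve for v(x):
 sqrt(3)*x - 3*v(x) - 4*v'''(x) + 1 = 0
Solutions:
 v(x) = C3*exp(-6^(1/3)*x/2) + sqrt(3)*x/3 + (C1*sin(2^(1/3)*3^(5/6)*x/4) + C2*cos(2^(1/3)*3^(5/6)*x/4))*exp(6^(1/3)*x/4) + 1/3


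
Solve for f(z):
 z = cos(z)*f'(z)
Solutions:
 f(z) = C1 + Integral(z/cos(z), z)


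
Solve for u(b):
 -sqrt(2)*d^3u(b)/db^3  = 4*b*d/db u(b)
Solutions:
 u(b) = C1 + Integral(C2*airyai(-sqrt(2)*b) + C3*airybi(-sqrt(2)*b), b)


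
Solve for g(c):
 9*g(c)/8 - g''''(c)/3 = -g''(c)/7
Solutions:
 g(c) = C1*exp(-sqrt(21)*c*sqrt(2 + sqrt(298))/14) + C2*exp(sqrt(21)*c*sqrt(2 + sqrt(298))/14) + C3*sin(sqrt(21)*c*sqrt(-2 + sqrt(298))/14) + C4*cos(sqrt(21)*c*sqrt(-2 + sqrt(298))/14)
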